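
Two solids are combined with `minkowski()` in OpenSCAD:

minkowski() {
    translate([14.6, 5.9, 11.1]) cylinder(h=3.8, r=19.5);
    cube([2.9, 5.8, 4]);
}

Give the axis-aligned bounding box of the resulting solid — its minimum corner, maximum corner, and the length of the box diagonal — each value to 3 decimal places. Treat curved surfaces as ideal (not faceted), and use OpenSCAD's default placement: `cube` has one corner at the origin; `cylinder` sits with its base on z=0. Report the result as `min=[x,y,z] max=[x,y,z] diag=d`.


min=[-4.900,-13.600,11.100] max=[37.000,31.200,18.900] diag=61.834

A = translate([14.6, 5.9, 11.1]) cylinder(h=3.8, r=19.5) → bbox [-4.9,-13.6,11.1] .. [34.1,25.4,14.9]
B = cube([2.9, 5.8, 4]) → bbox [0,0,0] .. [2.9,5.8,4]
lo = A.lo+B.lo = [-4.9+0, -13.6+0, 11.1+0] = [-4.900,-13.600,11.100]
hi = A.hi+B.hi = [34.1+2.9, 25.4+5.8, 14.9+4] = [37.000,31.200,18.900]
diag = √(41.9²+44.8²+7.8²) = √3823.49 = 61.834


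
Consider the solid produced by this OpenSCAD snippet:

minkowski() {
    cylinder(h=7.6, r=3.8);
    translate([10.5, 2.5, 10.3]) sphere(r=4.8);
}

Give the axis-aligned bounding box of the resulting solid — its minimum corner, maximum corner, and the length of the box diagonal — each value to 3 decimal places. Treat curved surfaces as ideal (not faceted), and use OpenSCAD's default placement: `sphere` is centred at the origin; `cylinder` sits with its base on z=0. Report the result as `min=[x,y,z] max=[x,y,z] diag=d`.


A = translate([10.5, 2.5, 10.3]) sphere(r=4.8) → bbox [5.7,-2.3,5.5] .. [15.3,7.3,15.1]
B = cylinder(h=7.6, r=3.8) → bbox [-3.8,-3.8,0] .. [3.8,3.8,7.6]
lo = A.lo+B.lo = [5.7-3.8, -2.3-3.8, 5.5+0] = [1.900,-6.100,5.500]
hi = A.hi+B.hi = [15.3+3.8, 7.3+3.8, 15.1+7.6] = [19.100,11.100,22.700]
diag = √(17.2²+17.2²+17.2²) = √887.52 = 29.791

min=[1.900,-6.100,5.500] max=[19.100,11.100,22.700] diag=29.791


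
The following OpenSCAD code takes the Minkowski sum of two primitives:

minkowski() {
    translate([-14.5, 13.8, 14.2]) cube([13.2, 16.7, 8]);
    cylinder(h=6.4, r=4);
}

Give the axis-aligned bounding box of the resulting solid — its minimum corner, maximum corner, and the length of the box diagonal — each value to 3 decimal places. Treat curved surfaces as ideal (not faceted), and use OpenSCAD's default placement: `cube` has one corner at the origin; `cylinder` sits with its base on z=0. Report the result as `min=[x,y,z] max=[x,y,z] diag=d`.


min=[-18.500,9.800,14.200] max=[2.700,34.500,28.600] diag=35.593

A = translate([-14.5, 13.8, 14.2]) cube([13.2, 16.7, 8]) → bbox [-14.5,13.8,14.2] .. [-1.3,30.5,22.2]
B = cylinder(h=6.4, r=4) → bbox [-4,-4,0] .. [4,4,6.4]
lo = A.lo+B.lo = [-14.5-4, 13.8-4, 14.2+0] = [-18.500,9.800,14.200]
hi = A.hi+B.hi = [-1.3+4, 30.5+4, 22.2+6.4] = [2.700,34.500,28.600]
diag = √(21.2²+24.7²+14.4²) = √1266.89 = 35.593


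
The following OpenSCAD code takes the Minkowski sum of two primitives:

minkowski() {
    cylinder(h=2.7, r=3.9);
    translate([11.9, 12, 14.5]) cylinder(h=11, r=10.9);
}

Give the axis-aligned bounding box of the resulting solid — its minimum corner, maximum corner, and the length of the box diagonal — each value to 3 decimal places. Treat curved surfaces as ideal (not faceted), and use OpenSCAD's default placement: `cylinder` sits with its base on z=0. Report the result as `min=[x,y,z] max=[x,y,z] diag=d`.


A = translate([11.9, 12, 14.5]) cylinder(h=11, r=10.9) → bbox [1,1.1,14.5] .. [22.8,22.9,25.5]
B = cylinder(h=2.7, r=3.9) → bbox [-3.9,-3.9,0] .. [3.9,3.9,2.7]
lo = A.lo+B.lo = [1-3.9, 1.1-3.9, 14.5+0] = [-2.900,-2.800,14.500]
hi = A.hi+B.hi = [22.8+3.9, 22.9+3.9, 25.5+2.7] = [26.700,26.800,28.200]
diag = √(29.6²+29.6²+13.7²) = √1940.01 = 44.046

min=[-2.900,-2.800,14.500] max=[26.700,26.800,28.200] diag=44.046


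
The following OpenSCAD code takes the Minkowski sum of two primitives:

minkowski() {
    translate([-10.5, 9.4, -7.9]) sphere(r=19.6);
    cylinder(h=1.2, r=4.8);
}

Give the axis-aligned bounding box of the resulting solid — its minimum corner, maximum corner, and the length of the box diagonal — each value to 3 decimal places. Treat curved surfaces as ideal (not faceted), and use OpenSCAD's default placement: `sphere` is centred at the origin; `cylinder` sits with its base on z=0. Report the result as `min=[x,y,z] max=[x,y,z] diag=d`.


A = translate([-10.5, 9.4, -7.9]) sphere(r=19.6) → bbox [-30.1,-10.2,-27.5] .. [9.1,29,11.7]
B = cylinder(h=1.2, r=4.8) → bbox [-4.8,-4.8,0] .. [4.8,4.8,1.2]
lo = A.lo+B.lo = [-30.1-4.8, -10.2-4.8, -27.5+0] = [-34.900,-15.000,-27.500]
hi = A.hi+B.hi = [9.1+4.8, 29+4.8, 11.7+1.2] = [13.900,33.800,12.900]
diag = √(48.8²+48.8²+40.4²) = √6395.04 = 79.969

min=[-34.900,-15.000,-27.500] max=[13.900,33.800,12.900] diag=79.969


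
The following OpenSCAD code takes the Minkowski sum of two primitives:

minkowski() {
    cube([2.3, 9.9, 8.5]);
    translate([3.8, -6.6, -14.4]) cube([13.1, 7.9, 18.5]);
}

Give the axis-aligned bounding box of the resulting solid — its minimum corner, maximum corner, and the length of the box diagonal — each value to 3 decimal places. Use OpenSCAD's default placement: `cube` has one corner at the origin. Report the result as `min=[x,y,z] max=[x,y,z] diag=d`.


A = translate([3.8, -6.6, -14.4]) cube([13.1, 7.9, 18.5]) → bbox [3.8,-6.6,-14.4] .. [16.9,1.3,4.1]
B = cube([2.3, 9.9, 8.5]) → bbox [0,0,0] .. [2.3,9.9,8.5]
lo = A.lo+B.lo = [3.8+0, -6.6+0, -14.4+0] = [3.800,-6.600,-14.400]
hi = A.hi+B.hi = [16.9+2.3, 1.3+9.9, 4.1+8.5] = [19.200,11.200,12.600]
diag = √(15.4²+17.8²+27²) = √1283 = 35.819

min=[3.800,-6.600,-14.400] max=[19.200,11.200,12.600] diag=35.819


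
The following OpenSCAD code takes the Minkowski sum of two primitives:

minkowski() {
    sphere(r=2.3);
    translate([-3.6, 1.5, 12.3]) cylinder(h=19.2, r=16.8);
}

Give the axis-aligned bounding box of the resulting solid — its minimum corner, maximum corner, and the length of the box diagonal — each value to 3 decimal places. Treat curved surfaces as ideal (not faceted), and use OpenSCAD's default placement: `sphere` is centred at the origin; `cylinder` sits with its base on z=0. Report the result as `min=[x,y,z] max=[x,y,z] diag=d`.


min=[-22.700,-17.600,10.000] max=[15.500,20.600,33.800] diag=59.033

A = translate([-3.6, 1.5, 12.3]) cylinder(h=19.2, r=16.8) → bbox [-20.4,-15.3,12.3] .. [13.2,18.3,31.5]
B = sphere(r=2.3) → bbox [-2.3,-2.3,-2.3] .. [2.3,2.3,2.3]
lo = A.lo+B.lo = [-20.4-2.3, -15.3-2.3, 12.3-2.3] = [-22.700,-17.600,10.000]
hi = A.hi+B.hi = [13.2+2.3, 18.3+2.3, 31.5+2.3] = [15.500,20.600,33.800]
diag = √(38.2²+38.2²+23.8²) = √3484.92 = 59.033


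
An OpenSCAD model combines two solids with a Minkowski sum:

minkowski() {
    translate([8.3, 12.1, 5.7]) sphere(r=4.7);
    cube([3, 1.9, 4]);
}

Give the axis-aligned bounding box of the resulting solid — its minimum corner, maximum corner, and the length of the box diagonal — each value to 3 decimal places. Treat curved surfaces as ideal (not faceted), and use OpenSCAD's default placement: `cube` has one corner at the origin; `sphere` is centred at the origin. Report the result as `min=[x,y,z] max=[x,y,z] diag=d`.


min=[3.600,7.400,1.000] max=[16.000,18.700,14.400] diag=21.471

A = translate([8.3, 12.1, 5.7]) sphere(r=4.7) → bbox [3.6,7.4,1] .. [13,16.8,10.4]
B = cube([3, 1.9, 4]) → bbox [0,0,0] .. [3,1.9,4]
lo = A.lo+B.lo = [3.6+0, 7.4+0, 1+0] = [3.600,7.400,1.000]
hi = A.hi+B.hi = [13+3, 16.8+1.9, 10.4+4] = [16.000,18.700,14.400]
diag = √(12.4²+11.3²+13.4²) = √461.01 = 21.471


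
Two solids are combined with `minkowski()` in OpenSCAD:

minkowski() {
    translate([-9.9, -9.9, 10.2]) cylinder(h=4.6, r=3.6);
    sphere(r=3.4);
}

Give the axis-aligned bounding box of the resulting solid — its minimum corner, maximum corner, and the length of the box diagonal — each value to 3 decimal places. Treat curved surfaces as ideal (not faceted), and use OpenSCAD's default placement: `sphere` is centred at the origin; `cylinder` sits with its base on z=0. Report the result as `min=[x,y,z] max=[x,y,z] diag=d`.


A = translate([-9.9, -9.9, 10.2]) cylinder(h=4.6, r=3.6) → bbox [-13.5,-13.5,10.2] .. [-6.3,-6.3,14.8]
B = sphere(r=3.4) → bbox [-3.4,-3.4,-3.4] .. [3.4,3.4,3.4]
lo = A.lo+B.lo = [-13.5-3.4, -13.5-3.4, 10.2-3.4] = [-16.900,-16.900,6.800]
hi = A.hi+B.hi = [-6.3+3.4, -6.3+3.4, 14.8+3.4] = [-2.900,-2.900,18.200]
diag = √(14²+14²+11.4²) = √521.96 = 22.846

min=[-16.900,-16.900,6.800] max=[-2.900,-2.900,18.200] diag=22.846


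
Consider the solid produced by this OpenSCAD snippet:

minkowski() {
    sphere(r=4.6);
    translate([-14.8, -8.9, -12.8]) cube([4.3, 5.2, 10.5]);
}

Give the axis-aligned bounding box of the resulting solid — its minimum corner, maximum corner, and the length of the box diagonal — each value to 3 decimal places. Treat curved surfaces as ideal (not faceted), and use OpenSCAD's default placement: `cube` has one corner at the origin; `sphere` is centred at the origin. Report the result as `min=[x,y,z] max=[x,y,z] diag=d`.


min=[-19.400,-13.500,-17.400] max=[-5.900,0.900,2.300] diag=27.887

A = translate([-14.8, -8.9, -12.8]) cube([4.3, 5.2, 10.5]) → bbox [-14.8,-8.9,-12.8] .. [-10.5,-3.7,-2.3]
B = sphere(r=4.6) → bbox [-4.6,-4.6,-4.6] .. [4.6,4.6,4.6]
lo = A.lo+B.lo = [-14.8-4.6, -8.9-4.6, -12.8-4.6] = [-19.400,-13.500,-17.400]
hi = A.hi+B.hi = [-10.5+4.6, -3.7+4.6, -2.3+4.6] = [-5.900,0.900,2.300]
diag = √(13.5²+14.4²+19.7²) = √777.7 = 27.887


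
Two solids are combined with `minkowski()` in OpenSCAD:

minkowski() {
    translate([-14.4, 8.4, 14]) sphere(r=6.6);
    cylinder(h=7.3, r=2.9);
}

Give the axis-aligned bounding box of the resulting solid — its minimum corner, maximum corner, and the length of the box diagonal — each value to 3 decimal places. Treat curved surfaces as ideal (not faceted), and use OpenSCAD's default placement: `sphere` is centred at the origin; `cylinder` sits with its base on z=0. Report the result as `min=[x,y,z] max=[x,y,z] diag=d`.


min=[-23.900,-1.100,7.400] max=[-4.900,17.900,27.900] diag=33.797

A = translate([-14.4, 8.4, 14]) sphere(r=6.6) → bbox [-21,1.8,7.4] .. [-7.8,15,20.6]
B = cylinder(h=7.3, r=2.9) → bbox [-2.9,-2.9,0] .. [2.9,2.9,7.3]
lo = A.lo+B.lo = [-21-2.9, 1.8-2.9, 7.4+0] = [-23.900,-1.100,7.400]
hi = A.hi+B.hi = [-7.8+2.9, 15+2.9, 20.6+7.3] = [-4.900,17.900,27.900]
diag = √(19²+19²+20.5²) = √1142.25 = 33.797


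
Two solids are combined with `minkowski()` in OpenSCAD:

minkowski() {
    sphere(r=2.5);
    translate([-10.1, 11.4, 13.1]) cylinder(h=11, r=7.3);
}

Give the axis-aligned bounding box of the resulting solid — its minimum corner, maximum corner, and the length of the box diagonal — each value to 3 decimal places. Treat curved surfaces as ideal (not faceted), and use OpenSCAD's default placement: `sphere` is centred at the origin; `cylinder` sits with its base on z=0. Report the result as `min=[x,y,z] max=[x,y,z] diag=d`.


A = translate([-10.1, 11.4, 13.1]) cylinder(h=11, r=7.3) → bbox [-17.4,4.1,13.1] .. [-2.8,18.7,24.1]
B = sphere(r=2.5) → bbox [-2.5,-2.5,-2.5] .. [2.5,2.5,2.5]
lo = A.lo+B.lo = [-17.4-2.5, 4.1-2.5, 13.1-2.5] = [-19.900,1.600,10.600]
hi = A.hi+B.hi = [-2.8+2.5, 18.7+2.5, 24.1+2.5] = [-0.300,21.200,26.600]
diag = √(19.6²+19.6²+16²) = √1024.32 = 32.005

min=[-19.900,1.600,10.600] max=[-0.300,21.200,26.600] diag=32.005


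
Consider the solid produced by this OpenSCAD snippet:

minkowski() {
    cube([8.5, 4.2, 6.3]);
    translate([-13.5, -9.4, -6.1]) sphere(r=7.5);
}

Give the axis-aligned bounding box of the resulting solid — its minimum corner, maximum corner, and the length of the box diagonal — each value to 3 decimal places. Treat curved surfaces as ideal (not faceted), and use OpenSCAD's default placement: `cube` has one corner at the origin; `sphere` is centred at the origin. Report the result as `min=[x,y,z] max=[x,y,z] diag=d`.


min=[-21.000,-16.900,-13.600] max=[2.500,2.300,7.700] diag=37.075

A = translate([-13.5, -9.4, -6.1]) sphere(r=7.5) → bbox [-21,-16.9,-13.6] .. [-6,-1.9,1.4]
B = cube([8.5, 4.2, 6.3]) → bbox [0,0,0] .. [8.5,4.2,6.3]
lo = A.lo+B.lo = [-21+0, -16.9+0, -13.6+0] = [-21.000,-16.900,-13.600]
hi = A.hi+B.hi = [-6+8.5, -1.9+4.2, 1.4+6.3] = [2.500,2.300,7.700]
diag = √(23.5²+19.2²+21.3²) = √1374.58 = 37.075


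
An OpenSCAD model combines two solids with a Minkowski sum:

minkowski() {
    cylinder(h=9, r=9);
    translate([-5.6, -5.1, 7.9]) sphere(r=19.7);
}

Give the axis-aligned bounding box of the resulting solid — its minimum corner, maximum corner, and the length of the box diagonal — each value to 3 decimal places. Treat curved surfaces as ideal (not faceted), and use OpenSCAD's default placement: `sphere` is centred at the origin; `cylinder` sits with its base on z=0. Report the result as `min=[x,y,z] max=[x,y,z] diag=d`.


min=[-34.300,-33.800,-11.800] max=[23.100,23.600,36.600] diag=94.510

A = translate([-5.6, -5.1, 7.9]) sphere(r=19.7) → bbox [-25.3,-24.8,-11.8] .. [14.1,14.6,27.6]
B = cylinder(h=9, r=9) → bbox [-9,-9,0] .. [9,9,9]
lo = A.lo+B.lo = [-25.3-9, -24.8-9, -11.8+0] = [-34.300,-33.800,-11.800]
hi = A.hi+B.hi = [14.1+9, 14.6+9, 27.6+9] = [23.100,23.600,36.600]
diag = √(57.4²+57.4²+48.4²) = √8932.08 = 94.510


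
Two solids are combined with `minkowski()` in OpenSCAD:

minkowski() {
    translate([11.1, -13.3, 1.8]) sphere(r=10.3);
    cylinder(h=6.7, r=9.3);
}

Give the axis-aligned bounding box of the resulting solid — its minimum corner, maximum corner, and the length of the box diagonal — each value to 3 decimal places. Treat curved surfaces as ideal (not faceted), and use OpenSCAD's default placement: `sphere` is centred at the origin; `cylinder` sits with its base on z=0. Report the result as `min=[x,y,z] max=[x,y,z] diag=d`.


min=[-8.500,-32.900,-8.500] max=[30.700,6.300,18.800] diag=61.795

A = translate([11.1, -13.3, 1.8]) sphere(r=10.3) → bbox [0.8,-23.6,-8.5] .. [21.4,-3,12.1]
B = cylinder(h=6.7, r=9.3) → bbox [-9.3,-9.3,0] .. [9.3,9.3,6.7]
lo = A.lo+B.lo = [0.8-9.3, -23.6-9.3, -8.5+0] = [-8.500,-32.900,-8.500]
hi = A.hi+B.hi = [21.4+9.3, -3+9.3, 12.1+6.7] = [30.700,6.300,18.800]
diag = √(39.2²+39.2²+27.3²) = √3818.57 = 61.795


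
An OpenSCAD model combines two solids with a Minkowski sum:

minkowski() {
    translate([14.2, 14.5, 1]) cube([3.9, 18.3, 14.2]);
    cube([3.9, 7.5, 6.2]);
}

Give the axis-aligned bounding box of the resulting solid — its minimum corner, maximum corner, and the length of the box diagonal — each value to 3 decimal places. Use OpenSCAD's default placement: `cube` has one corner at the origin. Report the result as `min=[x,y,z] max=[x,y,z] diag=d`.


A = translate([14.2, 14.5, 1]) cube([3.9, 18.3, 14.2]) → bbox [14.2,14.5,1] .. [18.1,32.8,15.2]
B = cube([3.9, 7.5, 6.2]) → bbox [0,0,0] .. [3.9,7.5,6.2]
lo = A.lo+B.lo = [14.2+0, 14.5+0, 1+0] = [14.200,14.500,1.000]
hi = A.hi+B.hi = [18.1+3.9, 32.8+7.5, 15.2+6.2] = [22.000,40.300,21.400]
diag = √(7.8²+25.8²+20.4²) = √1142.64 = 33.803

min=[14.200,14.500,1.000] max=[22.000,40.300,21.400] diag=33.803


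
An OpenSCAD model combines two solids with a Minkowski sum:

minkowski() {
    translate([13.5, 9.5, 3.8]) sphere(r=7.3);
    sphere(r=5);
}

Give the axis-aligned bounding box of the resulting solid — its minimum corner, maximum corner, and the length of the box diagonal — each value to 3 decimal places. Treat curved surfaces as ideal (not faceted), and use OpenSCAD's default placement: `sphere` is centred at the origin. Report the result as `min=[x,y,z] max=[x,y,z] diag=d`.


min=[1.200,-2.800,-8.500] max=[25.800,21.800,16.100] diag=42.608

A = translate([13.5, 9.5, 3.8]) sphere(r=7.3) → bbox [6.2,2.2,-3.5] .. [20.8,16.8,11.1]
B = sphere(r=5) → bbox [-5,-5,-5] .. [5,5,5]
lo = A.lo+B.lo = [6.2-5, 2.2-5, -3.5-5] = [1.200,-2.800,-8.500]
hi = A.hi+B.hi = [20.8+5, 16.8+5, 11.1+5] = [25.800,21.800,16.100]
diag = √(24.6²+24.6²+24.6²) = √1815.48 = 42.608


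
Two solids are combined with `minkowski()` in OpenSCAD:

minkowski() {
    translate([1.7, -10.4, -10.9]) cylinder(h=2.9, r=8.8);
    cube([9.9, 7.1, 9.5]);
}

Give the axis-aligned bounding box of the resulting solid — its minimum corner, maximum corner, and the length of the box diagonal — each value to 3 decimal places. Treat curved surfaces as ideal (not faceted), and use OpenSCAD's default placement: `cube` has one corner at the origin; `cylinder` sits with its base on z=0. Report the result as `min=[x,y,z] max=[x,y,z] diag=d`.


A = translate([1.7, -10.4, -10.9]) cylinder(h=2.9, r=8.8) → bbox [-7.1,-19.2,-10.9] .. [10.5,-1.6,-8]
B = cube([9.9, 7.1, 9.5]) → bbox [0,0,0] .. [9.9,7.1,9.5]
lo = A.lo+B.lo = [-7.1+0, -19.2+0, -10.9+0] = [-7.100,-19.200,-10.900]
hi = A.hi+B.hi = [10.5+9.9, -1.6+7.1, -8+9.5] = [20.400,5.500,1.500]
diag = √(27.5²+24.7²+12.4²) = √1520.1 = 38.988

min=[-7.100,-19.200,-10.900] max=[20.400,5.500,1.500] diag=38.988


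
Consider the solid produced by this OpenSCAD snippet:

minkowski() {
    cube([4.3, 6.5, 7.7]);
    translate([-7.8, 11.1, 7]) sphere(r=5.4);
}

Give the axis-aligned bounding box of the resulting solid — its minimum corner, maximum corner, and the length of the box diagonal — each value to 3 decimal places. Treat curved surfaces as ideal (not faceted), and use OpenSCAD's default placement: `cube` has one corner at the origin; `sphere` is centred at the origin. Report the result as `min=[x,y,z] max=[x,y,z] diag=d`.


min=[-13.200,5.700,1.600] max=[1.900,23.000,20.100] diag=29.488

A = translate([-7.8, 11.1, 7]) sphere(r=5.4) → bbox [-13.2,5.7,1.6] .. [-2.4,16.5,12.4]
B = cube([4.3, 6.5, 7.7]) → bbox [0,0,0] .. [4.3,6.5,7.7]
lo = A.lo+B.lo = [-13.2+0, 5.7+0, 1.6+0] = [-13.200,5.700,1.600]
hi = A.hi+B.hi = [-2.4+4.3, 16.5+6.5, 12.4+7.7] = [1.900,23.000,20.100]
diag = √(15.1²+17.3²+18.5²) = √869.55 = 29.488


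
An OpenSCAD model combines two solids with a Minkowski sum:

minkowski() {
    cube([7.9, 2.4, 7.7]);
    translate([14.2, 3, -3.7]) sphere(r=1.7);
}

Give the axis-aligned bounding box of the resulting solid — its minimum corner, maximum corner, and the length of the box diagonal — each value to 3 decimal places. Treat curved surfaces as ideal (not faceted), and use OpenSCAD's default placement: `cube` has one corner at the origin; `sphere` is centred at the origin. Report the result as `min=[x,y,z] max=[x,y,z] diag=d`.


min=[12.500,1.300,-5.400] max=[23.800,7.100,5.700] diag=16.868

A = translate([14.2, 3, -3.7]) sphere(r=1.7) → bbox [12.5,1.3,-5.4] .. [15.9,4.7,-2]
B = cube([7.9, 2.4, 7.7]) → bbox [0,0,0] .. [7.9,2.4,7.7]
lo = A.lo+B.lo = [12.5+0, 1.3+0, -5.4+0] = [12.500,1.300,-5.400]
hi = A.hi+B.hi = [15.9+7.9, 4.7+2.4, -2+7.7] = [23.800,7.100,5.700]
diag = √(11.3²+5.8²+11.1²) = √284.54 = 16.868


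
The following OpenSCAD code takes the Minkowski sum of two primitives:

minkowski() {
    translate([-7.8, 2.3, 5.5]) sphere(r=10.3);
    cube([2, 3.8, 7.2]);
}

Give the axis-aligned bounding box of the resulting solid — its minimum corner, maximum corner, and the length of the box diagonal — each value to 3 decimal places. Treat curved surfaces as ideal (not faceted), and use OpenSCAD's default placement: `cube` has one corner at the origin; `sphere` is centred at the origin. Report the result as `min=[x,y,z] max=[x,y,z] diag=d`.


min=[-18.100,-8.000,-4.800] max=[4.500,16.400,23.000] diag=43.347

A = translate([-7.8, 2.3, 5.5]) sphere(r=10.3) → bbox [-18.1,-8,-4.8] .. [2.5,12.6,15.8]
B = cube([2, 3.8, 7.2]) → bbox [0,0,0] .. [2,3.8,7.2]
lo = A.lo+B.lo = [-18.1+0, -8+0, -4.8+0] = [-18.100,-8.000,-4.800]
hi = A.hi+B.hi = [2.5+2, 12.6+3.8, 15.8+7.2] = [4.500,16.400,23.000]
diag = √(22.6²+24.4²+27.8²) = √1878.96 = 43.347


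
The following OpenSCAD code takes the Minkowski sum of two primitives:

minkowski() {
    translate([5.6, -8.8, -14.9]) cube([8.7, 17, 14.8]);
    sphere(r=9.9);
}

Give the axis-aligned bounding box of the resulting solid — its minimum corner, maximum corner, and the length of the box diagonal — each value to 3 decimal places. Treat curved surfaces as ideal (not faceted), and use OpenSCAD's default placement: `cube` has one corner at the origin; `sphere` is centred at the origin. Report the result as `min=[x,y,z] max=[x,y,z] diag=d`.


min=[-4.300,-18.700,-24.800] max=[24.200,18.100,9.800] diag=57.997

A = translate([5.6, -8.8, -14.9]) cube([8.7, 17, 14.8]) → bbox [5.6,-8.8,-14.9] .. [14.3,8.2,-0.1]
B = sphere(r=9.9) → bbox [-9.9,-9.9,-9.9] .. [9.9,9.9,9.9]
lo = A.lo+B.lo = [5.6-9.9, -8.8-9.9, -14.9-9.9] = [-4.300,-18.700,-24.800]
hi = A.hi+B.hi = [14.3+9.9, 8.2+9.9, -0.1+9.9] = [24.200,18.100,9.800]
diag = √(28.5²+36.8²+34.6²) = √3363.65 = 57.997


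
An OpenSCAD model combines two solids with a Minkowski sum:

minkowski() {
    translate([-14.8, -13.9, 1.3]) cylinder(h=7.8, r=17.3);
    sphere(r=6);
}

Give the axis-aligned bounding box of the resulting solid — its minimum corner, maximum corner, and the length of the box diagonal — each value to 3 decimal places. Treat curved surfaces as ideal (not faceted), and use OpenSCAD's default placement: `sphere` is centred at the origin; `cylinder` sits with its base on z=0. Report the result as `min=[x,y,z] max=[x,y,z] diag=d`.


min=[-38.100,-37.200,-4.700] max=[8.500,9.400,15.100] diag=68.812

A = translate([-14.8, -13.9, 1.3]) cylinder(h=7.8, r=17.3) → bbox [-32.1,-31.2,1.3] .. [2.5,3.4,9.1]
B = sphere(r=6) → bbox [-6,-6,-6] .. [6,6,6]
lo = A.lo+B.lo = [-32.1-6, -31.2-6, 1.3-6] = [-38.100,-37.200,-4.700]
hi = A.hi+B.hi = [2.5+6, 3.4+6, 9.1+6] = [8.500,9.400,15.100]
diag = √(46.6²+46.6²+19.8²) = √4735.16 = 68.812


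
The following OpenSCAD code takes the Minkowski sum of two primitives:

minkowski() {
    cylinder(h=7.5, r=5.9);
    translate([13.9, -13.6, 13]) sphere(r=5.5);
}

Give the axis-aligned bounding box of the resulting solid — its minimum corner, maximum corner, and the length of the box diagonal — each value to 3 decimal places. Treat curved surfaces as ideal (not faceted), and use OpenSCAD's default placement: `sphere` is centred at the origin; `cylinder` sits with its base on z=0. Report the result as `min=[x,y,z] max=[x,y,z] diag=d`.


min=[2.500,-25.000,7.500] max=[25.300,-2.200,26.000] diag=37.174

A = translate([13.9, -13.6, 13]) sphere(r=5.5) → bbox [8.4,-19.1,7.5] .. [19.4,-8.1,18.5]
B = cylinder(h=7.5, r=5.9) → bbox [-5.9,-5.9,0] .. [5.9,5.9,7.5]
lo = A.lo+B.lo = [8.4-5.9, -19.1-5.9, 7.5+0] = [2.500,-25.000,7.500]
hi = A.hi+B.hi = [19.4+5.9, -8.1+5.9, 18.5+7.5] = [25.300,-2.200,26.000]
diag = √(22.8²+22.8²+18.5²) = √1381.93 = 37.174


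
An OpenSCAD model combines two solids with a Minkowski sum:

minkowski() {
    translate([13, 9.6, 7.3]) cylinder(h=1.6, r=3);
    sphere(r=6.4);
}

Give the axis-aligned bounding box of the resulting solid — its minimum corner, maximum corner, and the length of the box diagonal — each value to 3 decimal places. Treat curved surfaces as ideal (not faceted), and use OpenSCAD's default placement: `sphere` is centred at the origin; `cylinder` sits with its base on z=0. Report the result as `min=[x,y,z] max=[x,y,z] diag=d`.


A = translate([13, 9.6, 7.3]) cylinder(h=1.6, r=3) → bbox [10,6.6,7.3] .. [16,12.6,8.9]
B = sphere(r=6.4) → bbox [-6.4,-6.4,-6.4] .. [6.4,6.4,6.4]
lo = A.lo+B.lo = [10-6.4, 6.6-6.4, 7.3-6.4] = [3.600,0.200,0.900]
hi = A.hi+B.hi = [16+6.4, 12.6+6.4, 8.9+6.4] = [22.400,19.000,15.300]
diag = √(18.8²+18.8²+14.4²) = √914.24 = 30.236

min=[3.600,0.200,0.900] max=[22.400,19.000,15.300] diag=30.236


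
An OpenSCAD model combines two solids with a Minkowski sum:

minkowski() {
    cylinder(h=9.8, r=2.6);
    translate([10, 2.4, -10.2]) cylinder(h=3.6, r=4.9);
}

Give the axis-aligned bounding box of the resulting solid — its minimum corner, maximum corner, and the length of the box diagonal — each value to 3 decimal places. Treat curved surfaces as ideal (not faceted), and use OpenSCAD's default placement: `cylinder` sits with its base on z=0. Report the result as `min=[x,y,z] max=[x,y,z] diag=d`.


min=[2.500,-5.100,-10.200] max=[17.500,9.900,3.200] diag=25.091

A = translate([10, 2.4, -10.2]) cylinder(h=3.6, r=4.9) → bbox [5.1,-2.5,-10.2] .. [14.9,7.3,-6.6]
B = cylinder(h=9.8, r=2.6) → bbox [-2.6,-2.6,0] .. [2.6,2.6,9.8]
lo = A.lo+B.lo = [5.1-2.6, -2.5-2.6, -10.2+0] = [2.500,-5.100,-10.200]
hi = A.hi+B.hi = [14.9+2.6, 7.3+2.6, -6.6+9.8] = [17.500,9.900,3.200]
diag = √(15²+15²+13.4²) = √629.56 = 25.091


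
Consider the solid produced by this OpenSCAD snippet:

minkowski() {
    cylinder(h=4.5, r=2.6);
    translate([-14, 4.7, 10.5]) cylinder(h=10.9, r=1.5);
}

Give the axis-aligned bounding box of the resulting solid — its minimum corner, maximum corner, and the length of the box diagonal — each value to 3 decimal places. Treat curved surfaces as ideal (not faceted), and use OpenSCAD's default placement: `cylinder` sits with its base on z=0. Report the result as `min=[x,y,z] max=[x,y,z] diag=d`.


A = translate([-14, 4.7, 10.5]) cylinder(h=10.9, r=1.5) → bbox [-15.5,3.2,10.5] .. [-12.5,6.2,21.4]
B = cylinder(h=4.5, r=2.6) → bbox [-2.6,-2.6,0] .. [2.6,2.6,4.5]
lo = A.lo+B.lo = [-15.5-2.6, 3.2-2.6, 10.5+0] = [-18.100,0.600,10.500]
hi = A.hi+B.hi = [-12.5+2.6, 6.2+2.6, 21.4+4.5] = [-9.900,8.800,25.900]
diag = √(8.2²+8.2²+15.4²) = √371.64 = 19.278

min=[-18.100,0.600,10.500] max=[-9.900,8.800,25.900] diag=19.278


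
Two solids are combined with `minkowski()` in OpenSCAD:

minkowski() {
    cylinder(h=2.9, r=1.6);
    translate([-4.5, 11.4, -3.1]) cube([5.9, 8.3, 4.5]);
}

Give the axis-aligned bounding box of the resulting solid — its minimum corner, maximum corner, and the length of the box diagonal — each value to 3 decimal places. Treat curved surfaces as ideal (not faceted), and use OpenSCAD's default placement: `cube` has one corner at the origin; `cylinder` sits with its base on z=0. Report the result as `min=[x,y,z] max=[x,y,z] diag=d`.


A = translate([-4.5, 11.4, -3.1]) cube([5.9, 8.3, 4.5]) → bbox [-4.5,11.4,-3.1] .. [1.4,19.7,1.4]
B = cylinder(h=2.9, r=1.6) → bbox [-1.6,-1.6,0] .. [1.6,1.6,2.9]
lo = A.lo+B.lo = [-4.5-1.6, 11.4-1.6, -3.1+0] = [-6.100,9.800,-3.100]
hi = A.hi+B.hi = [1.4+1.6, 19.7+1.6, 1.4+2.9] = [3.000,21.300,4.300]
diag = √(9.1²+11.5²+7.4²) = √269.82 = 16.426

min=[-6.100,9.800,-3.100] max=[3.000,21.300,4.300] diag=16.426


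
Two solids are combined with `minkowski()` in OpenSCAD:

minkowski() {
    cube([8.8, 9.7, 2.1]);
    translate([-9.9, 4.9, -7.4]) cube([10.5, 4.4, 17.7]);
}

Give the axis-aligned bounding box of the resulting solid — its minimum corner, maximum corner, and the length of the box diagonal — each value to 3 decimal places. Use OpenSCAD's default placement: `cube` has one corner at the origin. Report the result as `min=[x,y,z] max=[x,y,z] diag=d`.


min=[-9.900,4.900,-7.400] max=[9.400,19.000,12.400] diag=31.038

A = translate([-9.9, 4.9, -7.4]) cube([10.5, 4.4, 17.7]) → bbox [-9.9,4.9,-7.4] .. [0.6,9.3,10.3]
B = cube([8.8, 9.7, 2.1]) → bbox [0,0,0] .. [8.8,9.7,2.1]
lo = A.lo+B.lo = [-9.9+0, 4.9+0, -7.4+0] = [-9.900,4.900,-7.400]
hi = A.hi+B.hi = [0.6+8.8, 9.3+9.7, 10.3+2.1] = [9.400,19.000,12.400]
diag = √(19.3²+14.1²+19.8²) = √963.34 = 31.038


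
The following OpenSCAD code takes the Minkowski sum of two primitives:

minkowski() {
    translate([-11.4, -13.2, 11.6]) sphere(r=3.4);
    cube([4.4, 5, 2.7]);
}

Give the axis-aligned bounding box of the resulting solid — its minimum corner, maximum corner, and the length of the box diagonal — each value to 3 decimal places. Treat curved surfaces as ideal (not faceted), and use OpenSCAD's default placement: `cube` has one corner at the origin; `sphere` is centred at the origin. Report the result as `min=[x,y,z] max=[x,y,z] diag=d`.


min=[-14.800,-16.600,8.200] max=[-3.600,-4.800,17.700] diag=18.840

A = translate([-11.4, -13.2, 11.6]) sphere(r=3.4) → bbox [-14.8,-16.6,8.2] .. [-8,-9.8,15]
B = cube([4.4, 5, 2.7]) → bbox [0,0,0] .. [4.4,5,2.7]
lo = A.lo+B.lo = [-14.8+0, -16.6+0, 8.2+0] = [-14.800,-16.600,8.200]
hi = A.hi+B.hi = [-8+4.4, -9.8+5, 15+2.7] = [-3.600,-4.800,17.700]
diag = √(11.2²+11.8²+9.5²) = √354.93 = 18.840


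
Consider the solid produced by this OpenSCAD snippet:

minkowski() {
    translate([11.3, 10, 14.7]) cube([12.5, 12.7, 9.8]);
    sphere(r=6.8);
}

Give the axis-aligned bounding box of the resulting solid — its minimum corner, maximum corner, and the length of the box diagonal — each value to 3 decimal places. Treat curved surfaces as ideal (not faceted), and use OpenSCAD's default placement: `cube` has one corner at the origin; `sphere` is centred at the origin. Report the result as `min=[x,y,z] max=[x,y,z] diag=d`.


A = translate([11.3, 10, 14.7]) cube([12.5, 12.7, 9.8]) → bbox [11.3,10,14.7] .. [23.8,22.7,24.5]
B = sphere(r=6.8) → bbox [-6.8,-6.8,-6.8] .. [6.8,6.8,6.8]
lo = A.lo+B.lo = [11.3-6.8, 10-6.8, 14.7-6.8] = [4.500,3.200,7.900]
hi = A.hi+B.hi = [23.8+6.8, 22.7+6.8, 24.5+6.8] = [30.600,29.500,31.300]
diag = √(26.1²+26.3²+23.4²) = √1920.46 = 43.823

min=[4.500,3.200,7.900] max=[30.600,29.500,31.300] diag=43.823


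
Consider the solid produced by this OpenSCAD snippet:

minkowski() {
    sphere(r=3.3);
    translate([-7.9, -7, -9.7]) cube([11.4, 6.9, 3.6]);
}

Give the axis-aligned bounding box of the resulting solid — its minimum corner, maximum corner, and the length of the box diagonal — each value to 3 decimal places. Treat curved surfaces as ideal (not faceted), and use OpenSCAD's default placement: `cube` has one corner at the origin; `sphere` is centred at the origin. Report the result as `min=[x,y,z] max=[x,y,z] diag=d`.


min=[-11.200,-10.300,-13.000] max=[6.800,3.200,-2.800] diag=24.704

A = translate([-7.9, -7, -9.7]) cube([11.4, 6.9, 3.6]) → bbox [-7.9,-7,-9.7] .. [3.5,-0.1,-6.1]
B = sphere(r=3.3) → bbox [-3.3,-3.3,-3.3] .. [3.3,3.3,3.3]
lo = A.lo+B.lo = [-7.9-3.3, -7-3.3, -9.7-3.3] = [-11.200,-10.300,-13.000]
hi = A.hi+B.hi = [3.5+3.3, -0.1+3.3, -6.1+3.3] = [6.800,3.200,-2.800]
diag = √(18²+13.5²+10.2²) = √610.29 = 24.704


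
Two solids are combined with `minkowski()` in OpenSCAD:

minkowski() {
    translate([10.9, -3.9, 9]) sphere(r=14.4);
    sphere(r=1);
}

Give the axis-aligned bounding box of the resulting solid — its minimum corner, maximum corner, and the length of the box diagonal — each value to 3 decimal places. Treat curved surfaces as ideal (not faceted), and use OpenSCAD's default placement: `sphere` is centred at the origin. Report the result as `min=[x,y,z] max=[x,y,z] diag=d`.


A = translate([10.9, -3.9, 9]) sphere(r=14.4) → bbox [-3.5,-18.3,-5.4] .. [25.3,10.5,23.4]
B = sphere(r=1) → bbox [-1,-1,-1] .. [1,1,1]
lo = A.lo+B.lo = [-3.5-1, -18.3-1, -5.4-1] = [-4.500,-19.300,-6.400]
hi = A.hi+B.hi = [25.3+1, 10.5+1, 23.4+1] = [26.300,11.500,24.400]
diag = √(30.8²+30.8²+30.8²) = √2845.92 = 53.347

min=[-4.500,-19.300,-6.400] max=[26.300,11.500,24.400] diag=53.347


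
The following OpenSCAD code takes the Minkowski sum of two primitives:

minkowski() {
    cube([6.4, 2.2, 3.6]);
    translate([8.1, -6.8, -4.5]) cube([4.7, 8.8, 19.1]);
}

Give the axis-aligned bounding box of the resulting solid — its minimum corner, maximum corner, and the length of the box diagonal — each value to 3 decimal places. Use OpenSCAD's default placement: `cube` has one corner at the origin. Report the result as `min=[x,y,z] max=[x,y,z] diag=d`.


min=[8.100,-6.800,-4.500] max=[19.200,4.200,18.200] diag=27.559

A = translate([8.1, -6.8, -4.5]) cube([4.7, 8.8, 19.1]) → bbox [8.1,-6.8,-4.5] .. [12.8,2,14.6]
B = cube([6.4, 2.2, 3.6]) → bbox [0,0,0] .. [6.4,2.2,3.6]
lo = A.lo+B.lo = [8.1+0, -6.8+0, -4.5+0] = [8.100,-6.800,-4.500]
hi = A.hi+B.hi = [12.8+6.4, 2+2.2, 14.6+3.6] = [19.200,4.200,18.200]
diag = √(11.1²+11²+22.7²) = √759.5 = 27.559


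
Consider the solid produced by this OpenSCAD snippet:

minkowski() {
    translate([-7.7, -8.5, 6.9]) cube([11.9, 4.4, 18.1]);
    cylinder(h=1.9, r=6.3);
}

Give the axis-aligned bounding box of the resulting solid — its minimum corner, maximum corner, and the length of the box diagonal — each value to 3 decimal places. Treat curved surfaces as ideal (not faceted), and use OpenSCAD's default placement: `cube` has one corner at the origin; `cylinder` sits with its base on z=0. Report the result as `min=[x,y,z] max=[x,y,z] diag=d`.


A = translate([-7.7, -8.5, 6.9]) cube([11.9, 4.4, 18.1]) → bbox [-7.7,-8.5,6.9] .. [4.2,-4.1,25]
B = cylinder(h=1.9, r=6.3) → bbox [-6.3,-6.3,0] .. [6.3,6.3,1.9]
lo = A.lo+B.lo = [-7.7-6.3, -8.5-6.3, 6.9+0] = [-14.000,-14.800,6.900]
hi = A.hi+B.hi = [4.2+6.3, -4.1+6.3, 25+1.9] = [10.500,2.200,26.900]
diag = √(24.5²+17²+20²) = √1289.25 = 35.906

min=[-14.000,-14.800,6.900] max=[10.500,2.200,26.900] diag=35.906


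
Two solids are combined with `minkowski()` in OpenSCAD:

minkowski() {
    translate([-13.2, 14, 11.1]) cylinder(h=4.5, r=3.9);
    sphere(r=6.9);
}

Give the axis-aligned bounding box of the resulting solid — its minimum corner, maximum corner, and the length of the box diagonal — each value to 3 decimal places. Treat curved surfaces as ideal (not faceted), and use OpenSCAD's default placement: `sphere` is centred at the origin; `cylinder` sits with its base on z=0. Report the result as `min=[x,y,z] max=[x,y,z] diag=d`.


A = translate([-13.2, 14, 11.1]) cylinder(h=4.5, r=3.9) → bbox [-17.1,10.1,11.1] .. [-9.3,17.9,15.6]
B = sphere(r=6.9) → bbox [-6.9,-6.9,-6.9] .. [6.9,6.9,6.9]
lo = A.lo+B.lo = [-17.1-6.9, 10.1-6.9, 11.1-6.9] = [-24.000,3.200,4.200]
hi = A.hi+B.hi = [-9.3+6.9, 17.9+6.9, 15.6+6.9] = [-2.400,24.800,22.500]
diag = √(21.6²+21.6²+18.3²) = √1268.01 = 35.609

min=[-24.000,3.200,4.200] max=[-2.400,24.800,22.500] diag=35.609


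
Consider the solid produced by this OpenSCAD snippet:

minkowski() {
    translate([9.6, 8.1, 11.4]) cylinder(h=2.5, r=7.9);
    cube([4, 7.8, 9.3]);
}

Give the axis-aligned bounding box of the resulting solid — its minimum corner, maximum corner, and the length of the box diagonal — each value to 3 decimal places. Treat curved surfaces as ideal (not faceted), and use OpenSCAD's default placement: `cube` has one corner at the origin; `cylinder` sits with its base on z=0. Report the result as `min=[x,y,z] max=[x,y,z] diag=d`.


min=[1.700,0.200,11.400] max=[21.500,23.800,23.200] diag=32.988

A = translate([9.6, 8.1, 11.4]) cylinder(h=2.5, r=7.9) → bbox [1.7,0.2,11.4] .. [17.5,16,13.9]
B = cube([4, 7.8, 9.3]) → bbox [0,0,0] .. [4,7.8,9.3]
lo = A.lo+B.lo = [1.7+0, 0.2+0, 11.4+0] = [1.700,0.200,11.400]
hi = A.hi+B.hi = [17.5+4, 16+7.8, 13.9+9.3] = [21.500,23.800,23.200]
diag = √(19.8²+23.6²+11.8²) = √1088.24 = 32.988


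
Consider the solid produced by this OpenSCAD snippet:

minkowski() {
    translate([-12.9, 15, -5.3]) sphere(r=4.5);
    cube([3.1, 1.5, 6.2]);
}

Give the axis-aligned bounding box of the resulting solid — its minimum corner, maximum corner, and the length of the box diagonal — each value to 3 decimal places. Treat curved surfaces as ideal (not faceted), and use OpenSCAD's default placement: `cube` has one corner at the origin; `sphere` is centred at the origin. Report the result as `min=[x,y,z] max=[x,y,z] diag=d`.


min=[-17.400,10.500,-9.800] max=[-5.300,21.000,5.400] diag=22.084

A = translate([-12.9, 15, -5.3]) sphere(r=4.5) → bbox [-17.4,10.5,-9.8] .. [-8.4,19.5,-0.8]
B = cube([3.1, 1.5, 6.2]) → bbox [0,0,0] .. [3.1,1.5,6.2]
lo = A.lo+B.lo = [-17.4+0, 10.5+0, -9.8+0] = [-17.400,10.500,-9.800]
hi = A.hi+B.hi = [-8.4+3.1, 19.5+1.5, -0.8+6.2] = [-5.300,21.000,5.400]
diag = √(12.1²+10.5²+15.2²) = √487.7 = 22.084


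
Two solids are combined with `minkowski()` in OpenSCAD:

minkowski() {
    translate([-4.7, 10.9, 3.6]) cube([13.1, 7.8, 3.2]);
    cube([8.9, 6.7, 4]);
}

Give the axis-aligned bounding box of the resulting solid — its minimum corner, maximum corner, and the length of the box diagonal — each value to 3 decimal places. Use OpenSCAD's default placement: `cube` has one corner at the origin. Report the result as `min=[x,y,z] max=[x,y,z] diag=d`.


A = translate([-4.7, 10.9, 3.6]) cube([13.1, 7.8, 3.2]) → bbox [-4.7,10.9,3.6] .. [8.4,18.7,6.8]
B = cube([8.9, 6.7, 4]) → bbox [0,0,0] .. [8.9,6.7,4]
lo = A.lo+B.lo = [-4.7+0, 10.9+0, 3.6+0] = [-4.700,10.900,3.600]
hi = A.hi+B.hi = [8.4+8.9, 18.7+6.7, 6.8+4] = [17.300,25.400,10.800]
diag = √(22²+14.5²+7.2²) = √746.09 = 27.315

min=[-4.700,10.900,3.600] max=[17.300,25.400,10.800] diag=27.315


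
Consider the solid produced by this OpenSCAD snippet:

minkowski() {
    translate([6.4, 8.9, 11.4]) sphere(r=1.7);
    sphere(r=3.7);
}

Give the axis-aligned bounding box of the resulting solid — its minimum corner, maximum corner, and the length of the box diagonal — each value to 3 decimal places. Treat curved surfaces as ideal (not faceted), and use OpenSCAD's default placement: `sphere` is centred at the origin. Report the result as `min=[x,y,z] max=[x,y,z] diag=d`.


min=[1.000,3.500,6.000] max=[11.800,14.300,16.800] diag=18.706

A = translate([6.4, 8.9, 11.4]) sphere(r=1.7) → bbox [4.7,7.2,9.7] .. [8.1,10.6,13.1]
B = sphere(r=3.7) → bbox [-3.7,-3.7,-3.7] .. [3.7,3.7,3.7]
lo = A.lo+B.lo = [4.7-3.7, 7.2-3.7, 9.7-3.7] = [1.000,3.500,6.000]
hi = A.hi+B.hi = [8.1+3.7, 10.6+3.7, 13.1+3.7] = [11.800,14.300,16.800]
diag = √(10.8²+10.8²+10.8²) = √349.92 = 18.706


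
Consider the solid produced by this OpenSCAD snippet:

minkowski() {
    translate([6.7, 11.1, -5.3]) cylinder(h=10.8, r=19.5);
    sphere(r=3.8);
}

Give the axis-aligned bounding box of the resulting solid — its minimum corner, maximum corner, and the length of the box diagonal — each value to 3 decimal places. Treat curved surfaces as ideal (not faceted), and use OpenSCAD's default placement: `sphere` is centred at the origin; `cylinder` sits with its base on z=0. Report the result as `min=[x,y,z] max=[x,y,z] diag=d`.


A = translate([6.7, 11.1, -5.3]) cylinder(h=10.8, r=19.5) → bbox [-12.8,-8.4,-5.3] .. [26.2,30.6,5.5]
B = sphere(r=3.8) → bbox [-3.8,-3.8,-3.8] .. [3.8,3.8,3.8]
lo = A.lo+B.lo = [-12.8-3.8, -8.4-3.8, -5.3-3.8] = [-16.600,-12.200,-9.100]
hi = A.hi+B.hi = [26.2+3.8, 30.6+3.8, 5.5+3.8] = [30.000,34.400,9.300]
diag = √(46.6²+46.6²+18.4²) = √4681.68 = 68.423

min=[-16.600,-12.200,-9.100] max=[30.000,34.400,9.300] diag=68.423


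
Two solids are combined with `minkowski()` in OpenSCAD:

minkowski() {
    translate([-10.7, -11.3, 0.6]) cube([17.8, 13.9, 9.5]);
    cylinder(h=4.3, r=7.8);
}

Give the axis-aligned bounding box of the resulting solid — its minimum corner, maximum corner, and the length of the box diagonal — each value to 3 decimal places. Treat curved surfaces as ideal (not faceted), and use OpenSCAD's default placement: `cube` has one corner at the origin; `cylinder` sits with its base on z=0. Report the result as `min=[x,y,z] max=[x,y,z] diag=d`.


min=[-18.500,-19.100,0.600] max=[14.900,10.400,14.400] diag=46.650

A = translate([-10.7, -11.3, 0.6]) cube([17.8, 13.9, 9.5]) → bbox [-10.7,-11.3,0.6] .. [7.1,2.6,10.1]
B = cylinder(h=4.3, r=7.8) → bbox [-7.8,-7.8,0] .. [7.8,7.8,4.3]
lo = A.lo+B.lo = [-10.7-7.8, -11.3-7.8, 0.6+0] = [-18.500,-19.100,0.600]
hi = A.hi+B.hi = [7.1+7.8, 2.6+7.8, 10.1+4.3] = [14.900,10.400,14.400]
diag = √(33.4²+29.5²+13.8²) = √2176.25 = 46.650


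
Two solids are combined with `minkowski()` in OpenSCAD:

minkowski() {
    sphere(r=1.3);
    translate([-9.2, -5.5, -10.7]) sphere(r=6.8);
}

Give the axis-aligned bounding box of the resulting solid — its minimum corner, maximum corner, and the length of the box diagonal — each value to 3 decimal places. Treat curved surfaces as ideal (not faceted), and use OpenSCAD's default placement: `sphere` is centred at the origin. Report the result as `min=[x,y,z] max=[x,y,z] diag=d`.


A = translate([-9.2, -5.5, -10.7]) sphere(r=6.8) → bbox [-16,-12.3,-17.5] .. [-2.4,1.3,-3.9]
B = sphere(r=1.3) → bbox [-1.3,-1.3,-1.3] .. [1.3,1.3,1.3]
lo = A.lo+B.lo = [-16-1.3, -12.3-1.3, -17.5-1.3] = [-17.300,-13.600,-18.800]
hi = A.hi+B.hi = [-2.4+1.3, 1.3+1.3, -3.9+1.3] = [-1.100,2.600,-2.600]
diag = √(16.2²+16.2²+16.2²) = √787.32 = 28.059

min=[-17.300,-13.600,-18.800] max=[-1.100,2.600,-2.600] diag=28.059
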